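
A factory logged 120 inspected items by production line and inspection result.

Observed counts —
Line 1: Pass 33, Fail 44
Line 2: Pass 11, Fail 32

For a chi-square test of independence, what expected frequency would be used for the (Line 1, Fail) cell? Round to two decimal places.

Row total (Line 1) = 77; column total (Fail) = 76; grand total N = 120.
Expected count = (row total × column total) / N = 77 × 76 / 120 = 48.77.

48.77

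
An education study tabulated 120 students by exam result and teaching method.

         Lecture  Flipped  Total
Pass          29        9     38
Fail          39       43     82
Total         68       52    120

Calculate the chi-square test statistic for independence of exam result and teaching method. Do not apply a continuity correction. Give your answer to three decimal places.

Grand total N = 120.
Expected counts (row total × column total / N):
  Pass, Lecture: 38×68/120 = 21.5333
  Pass, Flipped: 38×52/120 = 16.4667
  Fail, Lecture: 82×68/120 = 46.4667
  Fail, Flipped: 82×52/120 = 35.5333
Contributions (O − E)²/E:
  (29 − 21.5333)²/21.5333 = 2.5891
  (9 − 16.4667)²/16.4667 = 3.3857
  (39 − 46.4667)²/46.4667 = 1.1998
  (43 − 35.5333)²/35.5333 = 1.5690
χ² = 2.5891 + 3.3857 + 1.1998 + 1.5690 = 8.744

8.744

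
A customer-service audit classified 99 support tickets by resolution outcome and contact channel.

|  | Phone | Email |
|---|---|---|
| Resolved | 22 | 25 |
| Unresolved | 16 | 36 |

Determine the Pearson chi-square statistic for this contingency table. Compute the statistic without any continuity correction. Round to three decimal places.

2.685

Row totals: 47, 52. Column totals: 38, 61. Grand total N = 99.
Expected counts (row total × column total / N):
  Resolved, Phone: 47×38/99 = 18.0404
  Resolved, Email: 47×61/99 = 28.9596
  Unresolved, Phone: 52×38/99 = 19.9596
  Unresolved, Email: 52×61/99 = 32.0404
Contributions (O − E)²/E:
  (22 − 18.0404)²/18.0404 = 0.8691
  (25 − 28.9596)²/28.9596 = 0.5414
  (16 − 19.9596)²/19.9596 = 0.7855
  (36 − 32.0404)²/32.0404 = 0.4893
χ² = 0.8691 + 0.5414 + 0.7855 + 0.4893 = 2.685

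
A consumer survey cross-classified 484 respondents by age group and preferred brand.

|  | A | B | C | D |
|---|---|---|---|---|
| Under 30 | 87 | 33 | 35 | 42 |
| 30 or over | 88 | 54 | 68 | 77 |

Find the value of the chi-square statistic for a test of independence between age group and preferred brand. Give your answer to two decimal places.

Row totals: 197, 287. Column totals: 175, 87, 103, 119. Grand total N = 484.
Expected counts (row total × column total / N):
  Under 30, A: 197×175/484 = 71.229
  Under 30, B: 197×87/484 = 35.411
  Under 30, C: 197×103/484 = 41.924
  Under 30, D: 197×119/484 = 48.436
  30 or over, A: 287×175/484 = 103.771
  30 or over, B: 287×87/484 = 51.589
  30 or over, C: 287×103/484 = 61.076
  30 or over, D: 287×119/484 = 70.564
Contributions (O − E)²/E:
  (87 − 71.229)²/71.229 = 3.4919
  (33 − 35.411)²/35.411 = 0.1642
  (35 − 41.924)²/41.924 = 1.1435
  (42 − 48.436)²/48.436 = 0.8552
  (88 − 103.771)²/103.771 = 2.3969
  (54 − 51.589)²/51.589 = 0.1127
  (68 − 61.076)²/61.076 = 0.7850
  (77 − 70.564)²/70.564 = 0.5870
χ² = 3.4919 + 0.1642 + 1.1435 + 0.8552 + 2.3969 + 0.1127 + 0.7850 + 0.5870 = 9.54

9.54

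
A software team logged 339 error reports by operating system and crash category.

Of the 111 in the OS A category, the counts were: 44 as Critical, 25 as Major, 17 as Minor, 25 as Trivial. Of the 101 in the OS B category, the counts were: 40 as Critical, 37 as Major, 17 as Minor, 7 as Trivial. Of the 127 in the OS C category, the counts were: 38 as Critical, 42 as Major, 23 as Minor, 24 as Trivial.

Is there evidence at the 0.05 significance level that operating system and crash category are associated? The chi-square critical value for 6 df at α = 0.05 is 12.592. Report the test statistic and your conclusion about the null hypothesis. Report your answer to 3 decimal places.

14.641; reject H₀

Row totals: 111, 101, 127. Column totals: 122, 104, 57, 56. Grand total N = 339.
Expected counts (row total × column total / N):
  OS A, Critical: 111×122/339 = 39.9469
  OS A, Major: 111×104/339 = 34.0531
  OS A, Minor: 111×57/339 = 18.6637
  OS A, Trivial: 111×56/339 = 18.3363
  OS B, Critical: 101×122/339 = 36.3481
  OS B, Major: 101×104/339 = 30.9853
  OS B, Minor: 101×57/339 = 16.9823
  OS B, Trivial: 101×56/339 = 16.6844
  OS C, Critical: 127×122/339 = 45.7050
  OS C, Major: 127×104/339 = 38.9617
  OS C, Minor: 127×57/339 = 21.3540
  OS C, Trivial: 127×56/339 = 20.9794
Contributions (O − E)²/E:
  (44 − 39.9469)²/39.9469 = 0.4112
  (25 − 34.0531)²/34.0531 = 2.4068
  (17 − 18.6637)²/18.6637 = 0.1483
  (25 − 18.3363)²/18.3363 = 2.4217
  (40 − 36.3481)²/36.3481 = 0.3669
  (37 − 30.9853)²/30.9853 = 1.1675
  (17 − 16.9823)²/16.9823 = 0.0000
  (7 − 16.6844)²/16.6844 = 5.6213
  (38 − 45.7050)²/45.7050 = 1.2989
  (42 − 38.9617)²/38.9617 = 0.2369
  (23 − 21.3540)²/21.3540 = 0.1269
  (24 − 20.9794)²/20.9794 = 0.4349
χ² = 0.4112 + 2.4068 + 0.1483 + 2.4217 + 0.3669 + 1.1675 + 0.0000 + 5.6213 + 1.2989 + 0.2369 + 0.1269 + 0.4349 = 14.641
df = (3−1)(4−1) = 6. Since 14.641 > 12.592, reject the null hypothesis of independence at α = 0.05.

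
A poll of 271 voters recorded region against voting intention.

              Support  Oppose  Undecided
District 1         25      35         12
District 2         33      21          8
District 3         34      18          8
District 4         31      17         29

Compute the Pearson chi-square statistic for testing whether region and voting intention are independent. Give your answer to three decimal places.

Row totals: 72, 62, 60, 77. Column totals: 123, 91, 57. Grand total N = 271.
Expected counts (row total × column total / N):
  District 1, Support: 72×123/271 = 32.6790
  District 1, Oppose: 72×91/271 = 24.1771
  District 1, Undecided: 72×57/271 = 15.1439
  District 2, Support: 62×123/271 = 28.1402
  District 2, Oppose: 62×91/271 = 20.8192
  District 2, Undecided: 62×57/271 = 13.0406
  District 3, Support: 60×123/271 = 27.2325
  District 3, Oppose: 60×91/271 = 20.1476
  District 3, Undecided: 60×57/271 = 12.6199
  District 4, Support: 77×123/271 = 34.9483
  District 4, Oppose: 77×91/271 = 25.8561
  District 4, Undecided: 77×57/271 = 16.1956
Contributions (O − E)²/E:
  (25 − 32.6790)²/32.6790 = 1.8044
  (35 − 24.1771)²/24.1771 = 4.8449
  (12 − 15.1439)²/15.1439 = 0.6527
  (33 − 28.1402)²/28.1402 = 0.8393
  (21 − 20.8192)²/20.8192 = 0.0016
  (8 − 13.0406)²/13.0406 = 1.9483
  (34 − 27.2325)²/27.2325 = 1.6818
  (18 − 20.1476)²/20.1476 = 0.2289
  (8 − 12.6199)²/12.6199 = 1.6913
  (31 − 34.9483)²/34.9483 = 0.4461
  (17 − 25.8561)²/25.8561 = 3.0333
  (29 − 16.1956)²/16.1956 = 10.1233
χ² = 1.8044 + 4.8449 + 0.6527 + 0.8393 + 0.0016 + 1.9483 + 1.6818 + 0.2289 + 1.6913 + 0.4461 + 3.0333 + 10.1233 = 27.296

27.296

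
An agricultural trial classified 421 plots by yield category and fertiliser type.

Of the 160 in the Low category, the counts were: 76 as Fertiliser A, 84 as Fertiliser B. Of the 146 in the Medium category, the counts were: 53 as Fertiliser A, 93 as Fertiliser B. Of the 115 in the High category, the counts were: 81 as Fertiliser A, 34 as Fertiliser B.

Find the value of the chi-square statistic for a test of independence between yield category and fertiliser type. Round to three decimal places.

30.565

Row totals: 160, 146, 115. Column totals: 210, 211. Grand total N = 421.
Expected counts (row total × column total / N):
  Low, Fertiliser A: 160×210/421 = 79.80998
  Low, Fertiliser B: 160×211/421 = 80.19002
  Medium, Fertiliser A: 146×210/421 = 72.82660
  Medium, Fertiliser B: 146×211/421 = 73.17340
  High, Fertiliser A: 115×210/421 = 57.36342
  High, Fertiliser B: 115×211/421 = 57.63658
Contributions (O − E)²/E:
  (76 − 79.80998)²/79.80998 = 0.1819
  (84 − 80.19002)²/80.19002 = 0.1810
  (53 − 72.82660)²/72.82660 = 5.3977
  (93 − 73.17340)²/73.17340 = 5.3721
  (81 − 57.36342)²/57.36342 = 9.7394
  (34 − 57.63658)²/57.63658 = 9.6933
χ² = 0.1819 + 0.1810 + 5.3977 + 5.3721 + 9.7394 + 9.6933 = 30.565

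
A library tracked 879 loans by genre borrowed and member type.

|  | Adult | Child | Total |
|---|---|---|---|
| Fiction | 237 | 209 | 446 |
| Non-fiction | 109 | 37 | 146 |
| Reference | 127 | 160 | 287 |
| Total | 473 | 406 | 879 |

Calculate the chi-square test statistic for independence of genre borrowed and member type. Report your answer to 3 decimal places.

Grand total N = 879.
Expected counts (row total × column total / N):
  Fiction, Adult: 446×473/879 = 239.9977
  Fiction, Child: 446×406/879 = 206.0023
  Non-fiction, Adult: 146×473/879 = 78.5643
  Non-fiction, Child: 146×406/879 = 67.4357
  Reference, Adult: 287×473/879 = 154.4380
  Reference, Child: 287×406/879 = 132.5620
Contributions (O − E)²/E:
  (237 − 239.9977)²/239.9977 = 0.0374
  (209 − 206.0023)²/206.0023 = 0.0436
  (109 − 78.5643)²/78.5643 = 11.7907
  (37 − 67.4357)²/67.4357 = 13.7365
  (127 − 154.4380)²/154.4380 = 4.8747
  (160 − 132.5620)²/132.5620 = 5.6792
χ² = 0.0374 + 0.0436 + 11.7907 + 13.7365 + 4.8747 + 5.6792 = 36.162

36.162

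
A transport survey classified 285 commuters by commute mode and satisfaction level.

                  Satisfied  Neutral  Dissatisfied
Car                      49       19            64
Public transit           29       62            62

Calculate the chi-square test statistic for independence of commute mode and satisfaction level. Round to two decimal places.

26.58

Row totals: 132, 153. Column totals: 78, 81, 126. Grand total N = 285.
Expected counts (row total × column total / N):
  Car, Satisfied: 132×78/285 = 36.126
  Car, Neutral: 132×81/285 = 37.516
  Car, Dissatisfied: 132×126/285 = 58.358
  Public transit, Satisfied: 153×78/285 = 41.874
  Public transit, Neutral: 153×81/285 = 43.484
  Public transit, Dissatisfied: 153×126/285 = 67.642
Contributions (O − E)²/E:
  (49 − 36.126)²/36.126 = 4.5878
  (19 − 37.516)²/37.516 = 9.1386
  (64 − 58.358)²/58.358 = 0.5455
  (29 − 41.874)²/41.874 = 3.9581
  (62 − 43.484)²/43.484 = 7.8843
  (62 − 67.642)²/67.642 = 0.4706
χ² = 4.5878 + 9.1386 + 0.5455 + 3.9581 + 7.8843 + 0.4706 = 26.58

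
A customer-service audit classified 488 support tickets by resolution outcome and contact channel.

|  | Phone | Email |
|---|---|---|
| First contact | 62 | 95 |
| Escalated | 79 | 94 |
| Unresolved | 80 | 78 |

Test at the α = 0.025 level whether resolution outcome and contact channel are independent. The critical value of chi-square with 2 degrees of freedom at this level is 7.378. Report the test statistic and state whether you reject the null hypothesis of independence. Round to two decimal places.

Row totals: 157, 173, 158. Column totals: 221, 267. Grand total N = 488.
Expected counts (row total × column total / N):
  First contact, Phone: 157×221/488 = 71.100
  First contact, Email: 157×267/488 = 85.900
  Escalated, Phone: 173×221/488 = 78.346
  Escalated, Email: 173×267/488 = 94.654
  Unresolved, Phone: 158×221/488 = 71.553
  Unresolved, Email: 158×267/488 = 86.447
Contributions (O − E)²/E:
  (62 − 71.100)²/71.100 = 1.1647
  (95 − 85.900)²/85.900 = 0.9640
  (79 − 78.346)²/78.346 = 0.0055
  (94 − 94.654)²/94.654 = 0.0045
  (80 − 71.553)²/71.553 = 0.9972
  (78 − 86.447)²/86.447 = 0.8254
χ² = 1.1647 + 0.9640 + 0.0055 + 0.0045 + 0.9972 + 0.8254 = 3.96
df = (3−1)(2−1) = 2. Since 3.96 < 7.378, fail to reject the null hypothesis of independence at α = 0.025.

3.96; fail to reject H₀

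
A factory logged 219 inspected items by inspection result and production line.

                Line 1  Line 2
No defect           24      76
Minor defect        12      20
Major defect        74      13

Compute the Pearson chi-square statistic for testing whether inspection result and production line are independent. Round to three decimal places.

71.807

Row totals: 100, 32, 87. Column totals: 110, 109. Grand total N = 219.
Expected counts (row total × column total / N):
  No defect, Line 1: 100×110/219 = 50.22831
  No defect, Line 2: 100×109/219 = 49.77169
  Minor defect, Line 1: 32×110/219 = 16.07306
  Minor defect, Line 2: 32×109/219 = 15.92694
  Major defect, Line 1: 87×110/219 = 43.69863
  Major defect, Line 2: 87×109/219 = 43.30137
Contributions (O − E)²/E:
  (24 − 50.22831)²/50.22831 = 13.6959
  (76 − 49.77169)²/49.77169 = 13.8216
  (12 − 16.07306)²/16.07306 = 1.0322
  (20 − 15.92694)²/15.92694 = 1.0416
  (74 − 43.69863)²/43.69863 = 21.0115
  (13 − 43.30137)²/43.30137 = 21.2042
χ² = 13.6959 + 13.8216 + 1.0322 + 1.0416 + 21.0115 + 21.2042 = 71.807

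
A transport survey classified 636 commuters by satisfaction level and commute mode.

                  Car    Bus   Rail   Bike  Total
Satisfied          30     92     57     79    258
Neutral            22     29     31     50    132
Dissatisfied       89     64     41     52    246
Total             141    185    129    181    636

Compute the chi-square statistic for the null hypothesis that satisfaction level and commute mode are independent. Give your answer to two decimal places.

Grand total N = 636.
Expected counts (row total × column total / N):
  Satisfied, Car: 258×141/636 = 57.198
  Satisfied, Bus: 258×185/636 = 75.047
  Satisfied, Rail: 258×129/636 = 52.330
  Satisfied, Bike: 258×181/636 = 73.425
  Neutral, Car: 132×141/636 = 29.264
  Neutral, Bus: 132×185/636 = 38.396
  Neutral, Rail: 132×129/636 = 26.774
  Neutral, Bike: 132×181/636 = 37.566
  Dissatisfied, Car: 246×141/636 = 54.538
  Dissatisfied, Bus: 246×185/636 = 71.557
  Dissatisfied, Rail: 246×129/636 = 49.896
  Dissatisfied, Bike: 246×181/636 = 70.009
Contributions (O − E)²/E:
  (30 − 57.198)²/57.198 = 12.9328
  (92 − 75.047)²/75.047 = 3.8297
  (57 − 52.330)²/52.330 = 0.4168
  (79 − 73.425)²/73.425 = 0.4233
  (22 − 29.264)²/29.264 = 1.8031
  (29 − 38.396)²/38.396 = 2.2993
  (31 − 26.774)²/26.774 = 0.6670
  (50 − 37.566)²/37.566 = 4.1155
  (89 − 54.538)²/54.538 = 21.7762
  (64 − 71.557)²/71.557 = 0.7981
  (41 − 49.896)²/49.896 = 1.5861
  (52 − 70.009)²/70.009 = 4.6326
χ² = 12.9328 + 3.8297 + 0.4168 + 0.4233 + 1.8031 + 2.2993 + 0.6670 + 4.1155 + 21.7762 + 0.7981 + 1.5861 + 4.6326 = 55.28

55.28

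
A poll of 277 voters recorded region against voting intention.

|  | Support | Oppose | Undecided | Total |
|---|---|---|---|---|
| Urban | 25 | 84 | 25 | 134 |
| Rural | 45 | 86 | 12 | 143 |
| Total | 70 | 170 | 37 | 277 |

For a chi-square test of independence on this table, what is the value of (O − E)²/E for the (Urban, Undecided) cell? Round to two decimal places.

Row total (Urban) = 134; column total (Undecided) = 37; N = 277.
Expected count E = 134 × 37 / 277 = 17.899.
Contribution = (O − E)²/E = (25 − 17.899)² / 17.899 = 2.82.

2.82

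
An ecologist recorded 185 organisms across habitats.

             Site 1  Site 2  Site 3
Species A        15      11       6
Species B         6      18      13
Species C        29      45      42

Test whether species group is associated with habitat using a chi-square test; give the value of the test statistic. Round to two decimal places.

Row totals: 32, 37, 116. Column totals: 50, 74, 61. Grand total N = 185.
Expected counts (row total × column total / N):
  Species A, Site 1: 32×50/185 = 8.649
  Species A, Site 2: 32×74/185 = 12.800
  Species A, Site 3: 32×61/185 = 10.551
  Species B, Site 1: 37×50/185 = 10.000
  Species B, Site 2: 37×74/185 = 14.800
  Species B, Site 3: 37×61/185 = 12.200
  Species C, Site 1: 116×50/185 = 31.351
  Species C, Site 2: 116×74/185 = 46.400
  Species C, Site 3: 116×61/185 = 38.249
Contributions (O − E)²/E:
  (15 − 8.649)²/8.649 = 4.6636
  (11 − 12.800)²/12.800 = 0.2531
  (6 − 10.551)²/10.551 = 1.9630
  (6 − 10.000)²/10.000 = 1.6000
  (18 − 14.800)²/14.800 = 0.6919
  (13 − 12.200)²/12.200 = 0.0525
  (29 − 31.351)²/31.351 = 0.1763
  (45 − 46.400)²/46.400 = 0.0422
  (42 − 38.249)²/38.249 = 0.3679
χ² = 4.6636 + 0.2531 + 1.9630 + 1.6000 + 0.6919 + 0.0525 + 0.1763 + 0.0422 + 0.3679 = 9.81

9.81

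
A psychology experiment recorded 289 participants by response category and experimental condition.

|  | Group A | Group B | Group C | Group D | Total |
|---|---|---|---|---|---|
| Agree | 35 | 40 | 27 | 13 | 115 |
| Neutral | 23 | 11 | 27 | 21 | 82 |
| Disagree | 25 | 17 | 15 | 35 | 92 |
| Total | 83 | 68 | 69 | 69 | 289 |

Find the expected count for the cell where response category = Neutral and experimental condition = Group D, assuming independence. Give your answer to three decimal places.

19.578

Row total (Neutral) = 82; column total (Group D) = 69; grand total N = 289.
Expected count = (row total × column total) / N = 82 × 69 / 289 = 19.578.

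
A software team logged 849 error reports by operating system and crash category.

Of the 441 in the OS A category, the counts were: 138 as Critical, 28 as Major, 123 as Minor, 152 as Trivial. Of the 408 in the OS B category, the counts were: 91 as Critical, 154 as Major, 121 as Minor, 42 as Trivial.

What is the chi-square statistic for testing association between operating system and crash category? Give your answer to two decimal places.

158.22

Row totals: 441, 408. Column totals: 229, 182, 244, 194. Grand total N = 849.
Expected counts (row total × column total / N):
  OS A, Critical: 441×229/849 = 118.951
  OS A, Major: 441×182/849 = 94.537
  OS A, Minor: 441×244/849 = 126.742
  OS A, Trivial: 441×194/849 = 100.770
  OS B, Critical: 408×229/849 = 110.049
  OS B, Major: 408×182/849 = 87.463
  OS B, Minor: 408×244/849 = 117.258
  OS B, Trivial: 408×194/849 = 93.230
Contributions (O − E)²/E:
  (138 − 118.951)²/118.951 = 3.0505
  (28 − 94.537)²/94.537 = 46.8300
  (123 − 126.742)²/126.742 = 0.1105
  (152 − 100.770)²/100.770 = 26.0446
  (91 − 110.049)²/110.049 = 3.2973
  (154 − 87.463)²/87.463 = 50.6177
  (121 − 117.258)²/117.258 = 0.1194
  (42 − 93.230)²/93.230 = 28.1509
χ² = 3.0505 + 46.8300 + 0.1105 + 26.0446 + 3.2973 + 50.6177 + 0.1194 + 28.1509 = 158.22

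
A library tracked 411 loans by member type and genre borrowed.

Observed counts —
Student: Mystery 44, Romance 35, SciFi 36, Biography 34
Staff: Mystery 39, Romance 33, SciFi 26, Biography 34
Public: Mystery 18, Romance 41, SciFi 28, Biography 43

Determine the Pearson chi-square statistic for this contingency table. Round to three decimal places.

14.236

Row totals: 149, 132, 130. Column totals: 101, 109, 90, 111. Grand total N = 411.
Expected counts (row total × column total / N):
  Student, Mystery: 149×101/411 = 36.6156
  Student, Romance: 149×109/411 = 39.5158
  Student, SciFi: 149×90/411 = 32.6277
  Student, Biography: 149×111/411 = 40.2409
  Staff, Mystery: 132×101/411 = 32.4380
  Staff, Romance: 132×109/411 = 35.0073
  Staff, SciFi: 132×90/411 = 28.9051
  Staff, Biography: 132×111/411 = 35.6496
  Public, Mystery: 130×101/411 = 31.9465
  Public, Romance: 130×109/411 = 34.4769
  Public, SciFi: 130×90/411 = 28.4672
  Public, Biography: 130×111/411 = 35.1095
Contributions (O − E)²/E:
  (44 − 36.6156)²/36.6156 = 1.4892
  (35 − 39.5158)²/39.5158 = 0.5161
  (36 − 32.6277)²/32.6277 = 0.3486
  (34 − 40.2409)²/40.2409 = 0.9679
  (39 − 32.4380)²/32.4380 = 1.3275
  (33 − 35.0073)²/35.0073 = 0.1151
  (26 − 28.9051)²/28.9051 = 0.2920
  (34 − 35.6496)²/35.6496 = 0.0763
  (18 − 31.9465)²/31.9465 = 6.0885
  (41 − 34.4769)²/34.4769 = 1.2342
  (28 − 28.4672)²/28.4672 = 0.0077
  (43 − 35.1095)²/35.1095 = 1.7733
χ² = 1.4892 + 0.5161 + 0.3486 + 0.9679 + 1.3275 + 0.1151 + 0.2920 + 0.0763 + 6.0885 + 1.2342 + 0.0077 + 1.7733 = 14.236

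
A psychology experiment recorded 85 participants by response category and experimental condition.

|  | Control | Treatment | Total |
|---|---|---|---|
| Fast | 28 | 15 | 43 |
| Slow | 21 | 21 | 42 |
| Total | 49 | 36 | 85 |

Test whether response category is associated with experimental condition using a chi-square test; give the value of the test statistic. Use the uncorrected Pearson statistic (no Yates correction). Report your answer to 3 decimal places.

Grand total N = 85.
Expected counts (row total × column total / N):
  Fast, Control: 43×49/85 = 24.7882
  Fast, Treatment: 43×36/85 = 18.2118
  Slow, Control: 42×49/85 = 24.2118
  Slow, Treatment: 42×36/85 = 17.7882
Contributions (O − E)²/E:
  (28 − 24.7882)²/24.7882 = 0.4162
  (15 − 18.2118)²/18.2118 = 0.5664
  (21 − 24.2118)²/24.2118 = 0.4261
  (21 − 17.7882)²/17.7882 = 0.5799
χ² = 0.4162 + 0.5664 + 0.4261 + 0.5799 = 1.989

1.989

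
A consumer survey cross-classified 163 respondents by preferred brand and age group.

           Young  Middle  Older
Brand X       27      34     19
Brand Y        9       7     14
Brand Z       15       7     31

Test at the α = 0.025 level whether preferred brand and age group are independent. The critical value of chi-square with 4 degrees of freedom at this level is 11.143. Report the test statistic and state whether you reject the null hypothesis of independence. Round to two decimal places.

20.39; reject H₀

Row totals: 80, 30, 53. Column totals: 51, 48, 64. Grand total N = 163.
Expected counts (row total × column total / N):
  Brand X, Young: 80×51/163 = 25.031
  Brand X, Middle: 80×48/163 = 23.558
  Brand X, Older: 80×64/163 = 31.411
  Brand Y, Young: 30×51/163 = 9.387
  Brand Y, Middle: 30×48/163 = 8.834
  Brand Y, Older: 30×64/163 = 11.779
  Brand Z, Young: 53×51/163 = 16.583
  Brand Z, Middle: 53×48/163 = 15.607
  Brand Z, Older: 53×64/163 = 20.810
Contributions (O − E)²/E:
  (27 − 25.031)²/25.031 = 0.1549
  (34 − 23.558)²/23.558 = 4.6284
  (19 − 31.411)²/31.411 = 4.9038
  (9 − 9.387)²/9.387 = 0.0160
  (7 − 8.834)²/8.834 = 0.3808
  (14 − 11.779)²/11.779 = 0.4188
  (15 − 16.583)²/16.583 = 0.1511
  (7 − 15.607)²/15.607 = 4.7466
  (31 − 20.810)²/20.810 = 4.9897
χ² = 0.1549 + 4.6284 + 4.9038 + 0.0160 + 0.3808 + 0.4188 + 0.1511 + 4.7466 + 4.9897 = 20.39
df = (3−1)(3−1) = 4. Since 20.39 > 11.143, reject the null hypothesis of independence at α = 0.025.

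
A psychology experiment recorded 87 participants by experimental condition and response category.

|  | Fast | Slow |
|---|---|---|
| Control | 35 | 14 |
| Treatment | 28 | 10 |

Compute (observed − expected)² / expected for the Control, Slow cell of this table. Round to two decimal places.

Row total (Control) = 49; column total (Slow) = 24; N = 87.
Expected count E = 49 × 24 / 87 = 13.517.
Contribution = (O − E)²/E = (14 − 13.517)² / 13.517 = 0.02.

0.02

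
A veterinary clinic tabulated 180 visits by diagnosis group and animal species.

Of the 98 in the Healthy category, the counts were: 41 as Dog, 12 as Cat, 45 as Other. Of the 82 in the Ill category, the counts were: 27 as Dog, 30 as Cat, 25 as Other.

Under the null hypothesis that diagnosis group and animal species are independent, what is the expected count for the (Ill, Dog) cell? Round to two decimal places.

Row total (Ill) = 82; column total (Dog) = 68; grand total N = 180.
Expected count = (row total × column total) / N = 82 × 68 / 180 = 30.98.

30.98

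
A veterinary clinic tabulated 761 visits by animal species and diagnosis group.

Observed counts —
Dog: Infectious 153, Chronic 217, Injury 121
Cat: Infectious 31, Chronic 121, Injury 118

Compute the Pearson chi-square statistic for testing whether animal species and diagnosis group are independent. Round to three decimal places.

Row totals: 491, 270. Column totals: 184, 338, 239. Grand total N = 761.
Expected counts (row total × column total / N):
  Dog, Infectious: 491×184/761 = 118.7175
  Dog, Chronic: 491×338/761 = 218.0788
  Dog, Injury: 491×239/761 = 154.2037
  Cat, Infectious: 270×184/761 = 65.2825
  Cat, Chronic: 270×338/761 = 119.9212
  Cat, Injury: 270×239/761 = 84.7963
Contributions (O − E)²/E:
  (153 − 118.7175)²/118.7175 = 9.8999
  (217 − 218.0788)²/218.0788 = 0.0053
  (121 − 154.2037)²/154.2037 = 7.1495
  (31 − 65.2825)²/65.2825 = 18.0031
  (121 − 119.9212)²/119.9212 = 0.0097
  (118 − 84.7963)²/84.7963 = 13.0016
χ² = 9.8999 + 0.0053 + 7.1495 + 18.0031 + 0.0097 + 13.0016 = 48.069

48.069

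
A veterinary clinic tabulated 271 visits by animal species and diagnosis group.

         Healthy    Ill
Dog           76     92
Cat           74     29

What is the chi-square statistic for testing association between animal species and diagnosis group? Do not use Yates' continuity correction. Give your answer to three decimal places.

Row totals: 168, 103. Column totals: 150, 121. Grand total N = 271.
Expected counts (row total × column total / N):
  Dog, Healthy: 168×150/271 = 92.9889
  Dog, Ill: 168×121/271 = 75.0111
  Cat, Healthy: 103×150/271 = 57.0111
  Cat, Ill: 103×121/271 = 45.9889
Contributions (O − E)²/E:
  (76 − 92.9889)²/92.9889 = 3.1038
  (92 − 75.0111)²/75.0111 = 3.8477
  (74 − 57.0111)²/57.0111 = 5.0626
  (29 − 45.9889)²/45.9889 = 6.2759
χ² = 3.1038 + 3.8477 + 5.0626 + 6.2759 = 18.290

18.290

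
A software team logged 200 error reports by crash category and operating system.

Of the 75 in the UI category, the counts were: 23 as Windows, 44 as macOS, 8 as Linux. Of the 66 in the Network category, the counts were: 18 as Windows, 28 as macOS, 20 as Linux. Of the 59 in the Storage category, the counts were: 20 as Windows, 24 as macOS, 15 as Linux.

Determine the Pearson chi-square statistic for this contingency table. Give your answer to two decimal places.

Row totals: 75, 66, 59. Column totals: 61, 96, 43. Grand total N = 200.
Expected counts (row total × column total / N):
  UI, Windows: 75×61/200 = 22.875
  UI, macOS: 75×96/200 = 36.000
  UI, Linux: 75×43/200 = 16.125
  Network, Windows: 66×61/200 = 20.130
  Network, macOS: 66×96/200 = 31.680
  Network, Linux: 66×43/200 = 14.190
  Storage, Windows: 59×61/200 = 17.995
  Storage, macOS: 59×96/200 = 28.320
  Storage, Linux: 59×43/200 = 12.685
Contributions (O − E)²/E:
  (23 − 22.875)²/22.875 = 0.0007
  (44 − 36.000)²/36.000 = 1.7778
  (8 − 16.125)²/16.125 = 4.0940
  (18 − 20.130)²/20.130 = 0.2254
  (28 − 31.680)²/31.680 = 0.4275
  (20 − 14.190)²/14.190 = 2.3789
  (20 − 17.995)²/17.995 = 0.2234
  (24 − 28.320)²/28.320 = 0.6590
  (15 − 12.685)²/12.685 = 0.4225
χ² = 0.0007 + 1.7778 + 4.0940 + 0.2254 + 0.4275 + 2.3789 + 0.2234 + 0.6590 + 0.4225 = 10.21

10.21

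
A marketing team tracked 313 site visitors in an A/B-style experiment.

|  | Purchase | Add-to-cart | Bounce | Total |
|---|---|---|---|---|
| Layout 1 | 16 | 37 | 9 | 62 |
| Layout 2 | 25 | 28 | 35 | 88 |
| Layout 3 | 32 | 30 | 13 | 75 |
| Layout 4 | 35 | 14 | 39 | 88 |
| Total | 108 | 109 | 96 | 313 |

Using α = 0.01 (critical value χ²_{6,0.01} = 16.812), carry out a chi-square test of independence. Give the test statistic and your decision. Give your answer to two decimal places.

Grand total N = 313.
Expected counts (row total × column total / N):
  Layout 1, Purchase: 62×108/313 = 21.393
  Layout 1, Add-to-cart: 62×109/313 = 21.591
  Layout 1, Bounce: 62×96/313 = 19.016
  Layout 2, Purchase: 88×108/313 = 30.364
  Layout 2, Add-to-cart: 88×109/313 = 30.645
  Layout 2, Bounce: 88×96/313 = 26.990
  Layout 3, Purchase: 75×108/313 = 25.879
  Layout 3, Add-to-cart: 75×109/313 = 26.118
  Layout 3, Bounce: 75×96/313 = 23.003
  Layout 4, Purchase: 88×108/313 = 30.364
  Layout 4, Add-to-cart: 88×109/313 = 30.645
  Layout 4, Bounce: 88×96/313 = 26.990
Contributions (O − E)²/E:
  (16 − 21.393)²/21.393 = 1.3595
  (37 − 21.591)²/21.591 = 10.9970
  (9 − 19.016)²/19.016 = 5.2756
  (25 − 30.364)²/30.364 = 0.9476
  (28 − 30.645)²/30.645 = 0.2283
  (35 − 26.990)²/26.990 = 2.3772
  (32 − 25.879)²/25.879 = 1.4478
  (30 − 26.118)²/26.118 = 0.5770
  (13 − 23.003)²/23.003 = 4.3499
  (35 − 30.364)²/30.364 = 0.7078
  (14 − 30.645)²/30.645 = 9.0408
  (39 − 26.990)²/26.990 = 5.3442
χ² = 1.3595 + 10.9970 + 5.2756 + 0.9476 + 0.2283 + 2.3772 + 1.4478 + 0.5770 + 4.3499 + 0.7078 + 9.0408 + 5.3442 = 42.65
df = (4−1)(3−1) = 6. Since 42.65 > 16.812, reject the null hypothesis of independence at α = 0.01.

42.65; reject H₀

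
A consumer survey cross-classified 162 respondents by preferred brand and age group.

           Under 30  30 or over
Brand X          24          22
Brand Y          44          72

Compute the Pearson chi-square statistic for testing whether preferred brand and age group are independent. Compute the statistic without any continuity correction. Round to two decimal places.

2.74

Row totals: 46, 116. Column totals: 68, 94. Grand total N = 162.
Expected counts (row total × column total / N):
  Brand X, Under 30: 46×68/162 = 19.309
  Brand X, 30 or over: 46×94/162 = 26.691
  Brand Y, Under 30: 116×68/162 = 48.691
  Brand Y, 30 or over: 116×94/162 = 67.309
Contributions (O − E)²/E:
  (24 − 19.309)²/19.309 = 1.1396
  (22 − 26.691)²/26.691 = 0.8245
  (44 − 48.691)²/48.691 = 0.4519
  (72 − 67.309)²/67.309 = 0.3269
χ² = 1.1396 + 0.8245 + 0.4519 + 0.3269 = 2.74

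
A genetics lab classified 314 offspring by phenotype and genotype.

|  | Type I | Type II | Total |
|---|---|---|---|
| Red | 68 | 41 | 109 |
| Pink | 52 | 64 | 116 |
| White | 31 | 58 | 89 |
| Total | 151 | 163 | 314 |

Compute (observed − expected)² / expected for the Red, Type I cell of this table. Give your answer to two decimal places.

Row total (Red) = 109; column total (Type I) = 151; N = 314.
Expected count E = 109 × 151 / 314 = 52.417.
Contribution = (O − E)²/E = (68 − 52.417)² / 52.417 = 4.63.

4.63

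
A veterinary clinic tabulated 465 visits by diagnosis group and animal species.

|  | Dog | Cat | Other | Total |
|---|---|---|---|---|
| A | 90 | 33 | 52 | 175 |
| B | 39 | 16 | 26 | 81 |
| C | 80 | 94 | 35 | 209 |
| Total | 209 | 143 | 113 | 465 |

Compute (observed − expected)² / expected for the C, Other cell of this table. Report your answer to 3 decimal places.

Row total (C) = 209; column total (Other) = 113; N = 465.
Expected count E = 209 × 113 / 465 = 50.7892.
Contribution = (O − E)²/E = (35 − 50.7892)² / 50.7892 = 4.909.

4.909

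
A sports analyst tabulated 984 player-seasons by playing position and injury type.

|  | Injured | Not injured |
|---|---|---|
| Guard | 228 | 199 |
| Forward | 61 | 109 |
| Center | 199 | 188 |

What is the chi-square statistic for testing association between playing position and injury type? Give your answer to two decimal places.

15.77

Row totals: 427, 170, 387. Column totals: 488, 496. Grand total N = 984.
Expected counts (row total × column total / N):
  Guard, Injured: 427×488/984 = 211.764
  Guard, Not injured: 427×496/984 = 215.236
  Forward, Injured: 170×488/984 = 84.309
  Forward, Not injured: 170×496/984 = 85.691
  Center, Injured: 387×488/984 = 191.927
  Center, Not injured: 387×496/984 = 195.073
Contributions (O − E)²/E:
  (228 − 211.764)²/211.764 = 1.2448
  (199 − 215.236)²/215.236 = 1.2247
  (61 − 84.309)²/84.309 = 6.4443
  (109 − 85.691)²/85.691 = 6.3403
  (199 − 191.927)²/191.927 = 0.2607
  (188 − 195.073)²/195.073 = 0.2565
χ² = 1.2448 + 1.2247 + 6.4443 + 6.3403 + 0.2607 + 0.2565 = 15.77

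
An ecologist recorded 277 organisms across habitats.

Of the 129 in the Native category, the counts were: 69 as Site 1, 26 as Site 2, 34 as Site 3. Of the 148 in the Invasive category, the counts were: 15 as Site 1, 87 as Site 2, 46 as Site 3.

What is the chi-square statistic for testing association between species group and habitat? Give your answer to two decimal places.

68.46

Row totals: 129, 148. Column totals: 84, 113, 80. Grand total N = 277.
Expected counts (row total × column total / N):
  Native, Site 1: 129×84/277 = 39.119
  Native, Site 2: 129×113/277 = 52.625
  Native, Site 3: 129×80/277 = 37.256
  Invasive, Site 1: 148×84/277 = 44.881
  Invasive, Site 2: 148×113/277 = 60.375
  Invasive, Site 3: 148×80/277 = 42.744
Contributions (O − E)²/E:
  (69 − 39.119)²/39.119 = 22.8246
  (26 − 52.625)²/52.625 = 13.4706
  (34 − 37.256)²/37.256 = 0.2846
  (15 − 44.881)²/44.881 = 19.8943
  (87 − 60.375)²/60.375 = 11.7415
  (46 − 42.744)²/42.744 = 0.2480
χ² = 22.8246 + 13.4706 + 0.2846 + 19.8943 + 11.7415 + 0.2480 = 68.46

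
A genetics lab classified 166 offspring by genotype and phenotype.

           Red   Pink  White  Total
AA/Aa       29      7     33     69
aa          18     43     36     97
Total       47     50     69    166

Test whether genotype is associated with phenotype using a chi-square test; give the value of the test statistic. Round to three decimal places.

24.602

Grand total N = 166.
Expected counts (row total × column total / N):
  AA/Aa, Red: 69×47/166 = 19.5361
  AA/Aa, Pink: 69×50/166 = 20.7831
  AA/Aa, White: 69×69/166 = 28.6807
  aa, Red: 97×47/166 = 27.4639
  aa, Pink: 97×50/166 = 29.2169
  aa, White: 97×69/166 = 40.3193
Contributions (O − E)²/E:
  (29 − 19.5361)²/19.5361 = 4.5846
  (7 − 20.7831)²/20.7831 = 9.1408
  (33 − 28.6807)²/28.6807 = 0.6505
  (18 − 27.4639)²/27.4639 = 3.2612
  (43 − 29.2169)²/29.2169 = 6.5022
  (36 − 40.3193)²/40.3193 = 0.4627
χ² = 4.5846 + 9.1408 + 0.6505 + 3.2612 + 6.5022 + 0.4627 = 24.602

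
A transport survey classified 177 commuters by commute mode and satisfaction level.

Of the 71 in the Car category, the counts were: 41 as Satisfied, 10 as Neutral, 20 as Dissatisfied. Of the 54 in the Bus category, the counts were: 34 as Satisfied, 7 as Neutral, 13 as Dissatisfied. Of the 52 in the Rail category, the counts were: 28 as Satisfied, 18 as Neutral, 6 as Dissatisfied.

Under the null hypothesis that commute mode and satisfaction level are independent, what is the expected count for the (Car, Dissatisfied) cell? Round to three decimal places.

Row total (Car) = 71; column total (Dissatisfied) = 39; grand total N = 177.
Expected count = (row total × column total) / N = 71 × 39 / 177 = 15.644.

15.644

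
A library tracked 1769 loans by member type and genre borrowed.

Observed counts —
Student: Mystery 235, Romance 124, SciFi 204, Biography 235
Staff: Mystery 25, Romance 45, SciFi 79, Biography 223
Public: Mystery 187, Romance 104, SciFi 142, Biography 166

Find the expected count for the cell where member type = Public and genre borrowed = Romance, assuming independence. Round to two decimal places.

92.44

Row total (Public) = 599; column total (Romance) = 273; grand total N = 1769.
Expected count = (row total × column total) / N = 599 × 273 / 1769 = 92.44.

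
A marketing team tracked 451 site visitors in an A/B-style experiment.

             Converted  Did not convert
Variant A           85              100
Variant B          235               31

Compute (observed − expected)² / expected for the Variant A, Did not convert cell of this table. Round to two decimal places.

Row total (Variant A) = 185; column total (Did not convert) = 131; N = 451.
Expected count E = 185 × 131 / 451 = 53.736.
Contribution = (O − E)²/E = (100 − 53.736)² / 53.736 = 39.83.

39.83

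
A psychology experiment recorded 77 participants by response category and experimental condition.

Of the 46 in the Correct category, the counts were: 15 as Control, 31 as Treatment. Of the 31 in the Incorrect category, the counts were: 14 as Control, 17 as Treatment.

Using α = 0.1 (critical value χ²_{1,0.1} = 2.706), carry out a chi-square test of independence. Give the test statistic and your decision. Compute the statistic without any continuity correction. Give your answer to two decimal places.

1.24; fail to reject H₀

Row totals: 46, 31. Column totals: 29, 48. Grand total N = 77.
Expected counts (row total × column total / N):
  Correct, Control: 46×29/77 = 17.325
  Correct, Treatment: 46×48/77 = 28.675
  Incorrect, Control: 31×29/77 = 11.675
  Incorrect, Treatment: 31×48/77 = 19.325
Contributions (O − E)²/E:
  (15 − 17.325)²/17.325 = 0.3120
  (31 − 28.675)²/28.675 = 0.1885
  (14 − 11.675)²/11.675 = 0.4630
  (17 − 19.325)²/19.325 = 0.2797
χ² = 0.3120 + 0.1885 + 0.4630 + 0.2797 = 1.24
df = (2−1)(2−1) = 1. Since 1.24 < 2.706, fail to reject the null hypothesis of independence at α = 0.1.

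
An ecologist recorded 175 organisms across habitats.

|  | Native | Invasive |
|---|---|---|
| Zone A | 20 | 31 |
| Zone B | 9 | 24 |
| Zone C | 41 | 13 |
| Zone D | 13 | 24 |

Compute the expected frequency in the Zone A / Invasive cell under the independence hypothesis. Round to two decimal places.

26.81

Row total (Zone A) = 51; column total (Invasive) = 92; grand total N = 175.
Expected count = (row total × column total) / N = 51 × 92 / 175 = 26.81.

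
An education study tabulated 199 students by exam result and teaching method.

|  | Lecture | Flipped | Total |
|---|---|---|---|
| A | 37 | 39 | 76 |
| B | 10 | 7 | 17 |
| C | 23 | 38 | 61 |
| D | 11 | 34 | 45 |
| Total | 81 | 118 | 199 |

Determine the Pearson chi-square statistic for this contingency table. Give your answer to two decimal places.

Grand total N = 199.
Expected counts (row total × column total / N):
  A, Lecture: 76×81/199 = 30.935
  A, Flipped: 76×118/199 = 45.065
  B, Lecture: 17×81/199 = 6.920
  B, Flipped: 17×118/199 = 10.080
  C, Lecture: 61×81/199 = 24.829
  C, Flipped: 61×118/199 = 36.171
  D, Lecture: 45×81/199 = 18.317
  D, Flipped: 45×118/199 = 26.683
Contributions (O − E)²/E:
  (37 − 30.935)²/30.935 = 1.1891
  (39 − 45.065)²/45.065 = 0.8162
  (10 − 6.920)²/6.920 = 1.3709
  (7 − 10.080)²/10.080 = 0.9411
  (23 − 24.829)²/24.829 = 0.1347
  (38 − 36.171)²/36.171 = 0.0925
  (11 − 18.317)²/18.317 = 2.9229
  (34 − 26.683)²/26.683 = 2.0065
χ² = 1.1891 + 0.8162 + 1.3709 + 0.9411 + 0.1347 + 0.0925 + 2.9229 + 2.0065 = 9.47

9.47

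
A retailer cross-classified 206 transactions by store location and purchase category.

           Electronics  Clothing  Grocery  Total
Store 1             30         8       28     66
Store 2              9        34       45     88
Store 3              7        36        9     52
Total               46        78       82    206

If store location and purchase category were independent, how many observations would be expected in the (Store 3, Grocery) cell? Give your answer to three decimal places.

20.699

Row total (Store 3) = 52; column total (Grocery) = 82; grand total N = 206.
Expected count = (row total × column total) / N = 52 × 82 / 206 = 20.699.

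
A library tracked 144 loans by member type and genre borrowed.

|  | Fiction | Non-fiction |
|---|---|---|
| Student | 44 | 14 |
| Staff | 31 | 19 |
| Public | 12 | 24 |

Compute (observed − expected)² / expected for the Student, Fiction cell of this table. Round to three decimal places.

2.290

Row total (Student) = 58; column total (Fiction) = 87; N = 144.
Expected count E = 58 × 87 / 144 = 35.0417.
Contribution = (O − E)²/E = (44 − 35.0417)² / 35.0417 = 2.290.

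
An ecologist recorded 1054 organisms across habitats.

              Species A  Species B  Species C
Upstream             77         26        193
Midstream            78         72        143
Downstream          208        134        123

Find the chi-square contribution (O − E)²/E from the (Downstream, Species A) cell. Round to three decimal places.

Row total (Downstream) = 465; column total (Species A) = 363; N = 1054.
Expected count E = 465 × 363 / 1054 = 160.1471.
Contribution = (O − E)²/E = (208 − 160.1471)² / 160.1471 = 14.299.

14.299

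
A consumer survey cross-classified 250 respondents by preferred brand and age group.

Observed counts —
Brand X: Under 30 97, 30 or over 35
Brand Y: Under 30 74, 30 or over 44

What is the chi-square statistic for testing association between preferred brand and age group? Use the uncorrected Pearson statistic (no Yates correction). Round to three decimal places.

Row totals: 132, 118. Column totals: 171, 79. Grand total N = 250.
Expected counts (row total × column total / N):
  Brand X, Under 30: 132×171/250 = 90.2880
  Brand X, 30 or over: 132×79/250 = 41.7120
  Brand Y, Under 30: 118×171/250 = 80.7120
  Brand Y, 30 or over: 118×79/250 = 37.2880
Contributions (O − E)²/E:
  (97 − 90.2880)²/90.2880 = 0.4990
  (35 − 41.7120)²/41.7120 = 1.0800
  (74 − 80.7120)²/80.7120 = 0.5582
  (44 − 37.2880)²/37.2880 = 1.2082
χ² = 0.4990 + 1.0800 + 0.5582 + 1.2082 = 3.345

3.345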